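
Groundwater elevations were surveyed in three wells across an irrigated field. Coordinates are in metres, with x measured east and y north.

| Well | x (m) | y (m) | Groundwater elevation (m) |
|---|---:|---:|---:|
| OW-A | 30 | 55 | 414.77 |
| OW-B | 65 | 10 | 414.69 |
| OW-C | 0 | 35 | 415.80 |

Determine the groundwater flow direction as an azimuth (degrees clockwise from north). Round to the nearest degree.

Differences from OW-A: to OW-B (Δx, Δy, Δh) = (35, -45, -0.08); to OW-C = (-30, -20, +1.03).
Determinant of the coordinate differences = 35·(-20) − (-30)·(-45) = -2050.
∂h/∂x = [(-0.08)·(-20) − (+1.03)·(-45)] / -2050 = -0.02339
∂h/∂y = [35·(+1.03) − (-30)·(-0.08)] / -2050 = -0.01641
Flow direction (−∇h) has components (+0.02339 E, +0.01641 N).
Azimuth = atan2(E, N) = atan2(+0.02339, +0.01641) = 54.9° ≈ 055°.

055°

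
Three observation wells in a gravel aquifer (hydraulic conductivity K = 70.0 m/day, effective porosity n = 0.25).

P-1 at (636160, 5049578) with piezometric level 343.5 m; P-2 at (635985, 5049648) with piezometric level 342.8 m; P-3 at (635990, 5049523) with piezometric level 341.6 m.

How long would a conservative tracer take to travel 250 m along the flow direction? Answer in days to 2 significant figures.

Taking P-1 as reference: P-2−P-1 = (-175, 70, -0.7); P-3−P-1 = (-170, -55, -1.9).
Solve a·Δx + b·Δy = Δh: det = (-175)·(-55) − (-170)·70 = 21525.
∂h/∂x = [(-0.7)·(-55) − (-1.9)·70] / 21525 = +0.007967
∂h/∂y = [(-175)·(-1.9) − (-170)·(-0.7)] / 21525 = +0.009919
|∇h| = √(0.007967² + 0.009919²) = 0.01272
Seepage velocity v = K·i/n = 70.0 × 0.01272 / 0.25 = 3.562 m/day.
t = 250 / 3.562 = 70.19 days.

70 days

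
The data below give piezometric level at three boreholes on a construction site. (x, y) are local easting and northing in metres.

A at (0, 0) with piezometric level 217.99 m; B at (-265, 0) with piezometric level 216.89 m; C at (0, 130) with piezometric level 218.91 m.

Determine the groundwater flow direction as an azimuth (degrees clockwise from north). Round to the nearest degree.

210°

∂h/∂x = (216.89 − 217.99) / (-265 − 0) = +0.004151
∂h/∂y = (218.91 − 217.99) / (130 − 0) = +0.007077
Flow direction (−∇h) has components (-0.004151 E, -0.007077 N).
Azimuth = atan2(E, N) = atan2(-0.004151, -0.007077) = 210.4° ≈ 210°.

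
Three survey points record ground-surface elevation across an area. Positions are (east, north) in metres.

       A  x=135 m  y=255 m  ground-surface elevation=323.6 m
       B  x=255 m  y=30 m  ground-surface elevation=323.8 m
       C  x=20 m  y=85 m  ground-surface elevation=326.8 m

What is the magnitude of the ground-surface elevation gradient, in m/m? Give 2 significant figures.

With z = a·x + b·y + c and A as origin, the differences give:
  120·a + (-225)·b = +0.2
  (-115)·a + (-170)·b = +3.2
Eliminate b (×(-170) and ×(-225), subtract): -46275·a = 686.00 → a = ∂z/∂x = -0.01482
Back-substitute: b = ∂z/∂y = -0.008795.
|∇f| = √(-0.01482² + -0.008795²) = 0.01723 m/m

0.017 m/m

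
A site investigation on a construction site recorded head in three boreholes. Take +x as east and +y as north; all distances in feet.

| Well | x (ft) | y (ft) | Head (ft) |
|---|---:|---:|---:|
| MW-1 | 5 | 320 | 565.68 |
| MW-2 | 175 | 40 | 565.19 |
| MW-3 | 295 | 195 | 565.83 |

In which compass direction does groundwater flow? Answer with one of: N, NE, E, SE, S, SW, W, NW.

Differences from MW-1: to MW-2 (Δx, Δy, Δh) = (170, -280, -0.49); to MW-3 = (290, -125, +0.15).
Determinant of the coordinate differences = 170·(-125) − 290·(-280) = 59950.
∂h/∂x = [(-0.49)·(-125) − (+0.15)·(-280)] / 59950 = +0.001722
∂h/∂y = [170·(+0.15) − 290·(-0.49)] / 59950 = +0.002796
Flow = −∇h = (-0.001722 east, -0.002796 north), which points southwest.

SW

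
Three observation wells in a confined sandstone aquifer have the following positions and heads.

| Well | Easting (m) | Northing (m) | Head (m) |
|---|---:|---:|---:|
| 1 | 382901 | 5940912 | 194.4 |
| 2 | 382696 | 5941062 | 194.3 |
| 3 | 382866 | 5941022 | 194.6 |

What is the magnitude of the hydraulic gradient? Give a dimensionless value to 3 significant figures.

Taking 1 as reference: 2−1 = (-205, 150, -0.1); 3−1 = (-35, 110, +0.2).
Determinant of the coordinate differences = (-205)·110 − (-35)·150 = -17300.
∂h/∂x = [(-0.1)·110 − (+0.2)·150] / -17300 = +0.002370
∂h/∂y = [(-205)·(+0.2) − (-35)·(-0.1)] / -17300 = +0.002572
|∇h| = √(0.002370² + 0.002572²) = 0.003497

0.00350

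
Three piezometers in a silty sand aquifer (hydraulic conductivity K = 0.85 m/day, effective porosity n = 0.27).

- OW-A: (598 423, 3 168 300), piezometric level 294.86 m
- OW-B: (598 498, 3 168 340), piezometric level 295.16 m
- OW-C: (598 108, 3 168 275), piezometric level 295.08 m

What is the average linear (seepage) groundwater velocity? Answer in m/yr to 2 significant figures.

12 m/yr

With h = a·x + b·y + c and OW-A as origin, the differences give:
  75·a + 40·b = +0.30
  (-315)·a + (-25)·b = +0.22
Eliminate b (×(-25) and ×40, subtract): 10725·a = -16.300 → a = ∂h/∂x = -0.001520
Back-substitute: b = ∂h/∂y = +0.01035.
|∇h| = √(-0.001520² + 0.01035²) = 0.01046
Seepage velocity v = K·i/n = 0.85 × 0.01046 / 0.27 = 0.03293 m/day = 12.03 m/yr.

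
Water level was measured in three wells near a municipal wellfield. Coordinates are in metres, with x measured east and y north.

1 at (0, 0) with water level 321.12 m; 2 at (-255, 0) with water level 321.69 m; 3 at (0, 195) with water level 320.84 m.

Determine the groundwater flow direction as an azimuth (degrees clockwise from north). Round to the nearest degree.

057°

∂h/∂x = (321.69 − 321.12) / (-255 − 0) = -0.002235
∂h/∂y = (320.84 − 321.12) / (195 − 0) = -0.001436
Flow direction (−∇h) has components (+0.002235 E, +0.001436 N).
Azimuth = atan2(E, N) = atan2(+0.002235, +0.001436) = 57.3° ≈ 057°.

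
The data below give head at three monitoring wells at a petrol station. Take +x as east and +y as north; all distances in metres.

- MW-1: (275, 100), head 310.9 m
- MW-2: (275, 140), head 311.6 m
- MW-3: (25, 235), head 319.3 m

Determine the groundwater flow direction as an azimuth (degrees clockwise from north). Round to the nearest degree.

126°

Differences from MW-1: to MW-2 (Δx, Δy, Δh) = (0, 40, +0.7); to MW-3 = (-250, 135, +8.4).
Solve a·Δx + b·Δy = Δh: det = 0·135 − (-250)·40 = 10000.
∂h/∂x = [(+0.7)·135 − (+8.4)·40] / 10000 = -0.02415
∂h/∂y = [0·(+8.4) − (-250)·(+0.7)] / 10000 = +0.01750
Flow direction (−∇h) has components (+0.02415 E, -0.01750 N).
Azimuth = atan2(E, N) = atan2(+0.02415, -0.01750) = 125.9° ≈ 126°.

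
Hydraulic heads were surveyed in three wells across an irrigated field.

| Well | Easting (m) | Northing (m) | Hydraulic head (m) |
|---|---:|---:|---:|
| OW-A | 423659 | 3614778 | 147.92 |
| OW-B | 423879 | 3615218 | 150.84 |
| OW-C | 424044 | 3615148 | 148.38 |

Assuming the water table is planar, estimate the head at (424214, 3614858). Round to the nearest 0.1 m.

143.3 m

Differences from OW-A: to OW-B (Δx, Δy, Δh) = (220, 440, +2.92); to OW-C = (385, 370, +0.46).
Solve a·Δx + b·Δy = Δh: det = 220·370 − 385·440 = -88000.
∂h/∂x = [(+2.92)·370 − (+0.46)·440] / -88000 = -0.009977
∂h/∂y = [220·(+0.46) − 385·(+2.92)] / -88000 = +0.01163
h(424214, 3614858) = 147.92 + (-0.009977)·(555) + (+0.01163)·(80) = 147.92 -5.537 +0.930 = 143.313 m.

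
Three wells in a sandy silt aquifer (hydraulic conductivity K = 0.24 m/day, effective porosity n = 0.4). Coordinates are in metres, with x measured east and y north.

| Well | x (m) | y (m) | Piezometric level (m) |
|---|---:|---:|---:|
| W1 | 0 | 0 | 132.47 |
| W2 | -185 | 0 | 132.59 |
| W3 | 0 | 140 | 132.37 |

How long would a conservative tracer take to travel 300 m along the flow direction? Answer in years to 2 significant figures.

1400 years

∂h/∂x = (132.59 − 132.47) / (-185 − 0) = -0.0006486
∂h/∂y = (132.37 − 132.47) / (140 − 0) = -0.0007143
|∇h| = √(-0.0006486² + -0.0007143²) = 0.0009648
Seepage velocity v = K·i/n = 0.24 × 0.0009648 / 0.4 = 0.0005789 m/day.
t = 300 / 0.0005789 = 5.182e+05 days = 1.42e+03 years.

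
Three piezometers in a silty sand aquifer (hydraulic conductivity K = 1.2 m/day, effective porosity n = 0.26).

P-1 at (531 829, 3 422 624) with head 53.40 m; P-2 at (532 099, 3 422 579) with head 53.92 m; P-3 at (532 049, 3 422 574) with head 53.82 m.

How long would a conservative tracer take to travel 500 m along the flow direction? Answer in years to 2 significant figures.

With h = a·x + b·y + c and P-1 as origin, the differences give:
  270·a + (-45)·b = +0.52
  220·a + (-50)·b = +0.42
Eliminate b (×(-50) and ×(-45), subtract): -3600·a = -7.100 → a = ∂h/∂x = +0.001972
Back-substitute: b = ∂h/∂y = +0.0002778.
|∇h| = √(0.001972² + 0.0002778²) = 0.001991
Seepage velocity v = K·i/n = 1.2 × 0.001991 / 0.26 = 0.009189 m/day.
t = 500 / 0.009189 = 5.441e+04 days = 149 years.

150 years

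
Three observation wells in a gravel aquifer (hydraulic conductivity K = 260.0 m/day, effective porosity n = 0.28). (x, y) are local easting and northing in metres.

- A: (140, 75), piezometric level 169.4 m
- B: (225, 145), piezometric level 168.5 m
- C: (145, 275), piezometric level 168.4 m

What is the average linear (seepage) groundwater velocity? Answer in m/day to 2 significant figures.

Differences from A: to B (Δx, Δy, Δh) = (85, 70, -0.9); to C = (5, 200, -1.0).
Determinant of the coordinate differences = 85·200 − 5·70 = 16650.
∂h/∂x = [(-0.9)·200 − (-1.0)·70] / 16650 = -0.006607
∂h/∂y = [85·(-1.0) − 5·(-0.9)] / 16650 = -0.004835
|∇h| = √(-0.006607² + -0.004835²) = 0.008187
Seepage velocity v = K·i/n = 260.0 × 0.008187 / 0.28 = 7.602 m/day.

7.6 m/day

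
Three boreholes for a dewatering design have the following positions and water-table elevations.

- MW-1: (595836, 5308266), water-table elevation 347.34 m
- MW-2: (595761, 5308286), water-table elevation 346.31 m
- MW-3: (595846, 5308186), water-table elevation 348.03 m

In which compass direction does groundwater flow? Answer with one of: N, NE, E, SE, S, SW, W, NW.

NW

Taking MW-1 as reference: MW-2−MW-1 = (-75, 20, -1.03); MW-3−MW-1 = (10, -80, +0.69).
Solve a·Δx + b·Δy = Δh: det = (-75)·(-80) − 10·20 = 5800.
∂h/∂x = [(-1.03)·(-80) − (+0.69)·20] / 5800 = +0.01183
∂h/∂y = [(-75)·(+0.69) − 10·(-1.03)] / 5800 = -0.007147
Flow = −∇h = (-0.01183 east, +0.007147 north), which points northwest.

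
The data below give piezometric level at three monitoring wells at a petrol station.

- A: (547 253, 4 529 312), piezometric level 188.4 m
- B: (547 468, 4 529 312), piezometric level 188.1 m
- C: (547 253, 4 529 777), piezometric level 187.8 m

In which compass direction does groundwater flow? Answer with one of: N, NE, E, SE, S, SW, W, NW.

∂h/∂x = (188.1 − 188.4) / (547468 − 547253) = -0.001395
∂h/∂y = (187.8 − 188.4) / (4529777 − 4529312) = -0.001290
Flow = −∇h = (+0.001395 east, +0.001290 north), which points northeast.

NE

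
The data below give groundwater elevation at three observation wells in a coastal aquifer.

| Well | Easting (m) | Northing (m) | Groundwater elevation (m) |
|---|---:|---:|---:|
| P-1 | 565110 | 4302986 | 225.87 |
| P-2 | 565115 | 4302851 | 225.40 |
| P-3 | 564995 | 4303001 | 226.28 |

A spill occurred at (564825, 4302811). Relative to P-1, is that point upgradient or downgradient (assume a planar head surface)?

With h = a·x + b·y + c and P-1 as origin, the differences give:
  5·a + (-135)·b = -0.47
  (-115)·a + 15·b = +0.41
Eliminate b (×15 and ×(-135), subtract): -15450·a = 48.300 → a = ∂h/∂x = -0.003126
Back-substitute: b = ∂h/∂y = +0.003366.
Head at (564825, 4302811) = 225.87 + (-0.003126)·(-285) + (+0.003366)·(-175) = 226.17 m.
That is higher than the 225.87 m at P-1, so the point is upgradient.

upgradient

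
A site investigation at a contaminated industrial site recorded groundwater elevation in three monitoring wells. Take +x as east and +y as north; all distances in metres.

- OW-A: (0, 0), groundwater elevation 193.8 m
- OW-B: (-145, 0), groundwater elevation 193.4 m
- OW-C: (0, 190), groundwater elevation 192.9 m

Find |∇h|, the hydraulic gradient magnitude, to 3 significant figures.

0.00548

∂h/∂x = (193.4 − 193.8) / (-145 − 0) = +0.002759
∂h/∂y = (192.9 − 193.8) / (190 − 0) = -0.004737
|∇h| = √(0.002759² + -0.004737²) = 0.005482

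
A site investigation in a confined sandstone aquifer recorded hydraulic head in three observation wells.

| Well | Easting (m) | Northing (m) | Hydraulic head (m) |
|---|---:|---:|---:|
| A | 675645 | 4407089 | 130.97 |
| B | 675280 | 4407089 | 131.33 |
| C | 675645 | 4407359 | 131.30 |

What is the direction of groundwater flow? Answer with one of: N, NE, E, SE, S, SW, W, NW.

∂h/∂x = (131.33 − 130.97) / (675280 − 675645) = -0.0009863
∂h/∂y = (131.30 − 130.97) / (4407359 − 4407089) = +0.001222
Flow = −∇h = (+0.0009863 east, -0.001222 north), which points southeast.

SE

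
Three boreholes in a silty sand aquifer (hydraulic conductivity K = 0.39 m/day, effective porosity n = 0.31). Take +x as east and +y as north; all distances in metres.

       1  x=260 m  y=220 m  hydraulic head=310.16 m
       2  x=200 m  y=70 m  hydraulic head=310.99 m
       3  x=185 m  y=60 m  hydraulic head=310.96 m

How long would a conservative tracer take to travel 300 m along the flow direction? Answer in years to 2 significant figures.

56 years

With h = a·x + b·y + c and 1 as origin, the differences give:
  (-60)·a + (-150)·b = +0.83
  (-75)·a + (-160)·b = +0.80
Eliminate b (×(-160) and ×(-150), subtract): -1650·a = -12.800 → a = ∂h/∂x = +0.007758
Back-substitute: b = ∂h/∂y = -0.008636.
|∇h| = √(0.007758² + -0.008636²) = 0.01161
Seepage velocity v = K·i/n = 0.39 × 0.01161 / 0.31 = 0.01461 m/day.
t = 300 / 0.01461 = 2.053e+04 days = 56.2 years.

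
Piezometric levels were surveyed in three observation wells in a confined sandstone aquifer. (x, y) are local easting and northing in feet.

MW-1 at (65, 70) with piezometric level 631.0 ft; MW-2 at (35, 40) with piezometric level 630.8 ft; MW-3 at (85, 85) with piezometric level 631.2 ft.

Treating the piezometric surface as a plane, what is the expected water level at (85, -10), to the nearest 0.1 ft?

Taking MW-1 as reference: MW-2−MW-1 = (-30, -30, -0.2); MW-3−MW-1 = (20, 15, +0.2).
Solve a·Δx + b·Δy = Δh: det = (-30)·15 − 20·(-30) = 150.
∂h/∂x = [(-0.2)·15 − (+0.2)·(-30)] / 150 = +0.02000
∂h/∂y = [(-30)·(+0.2) − 20·(-0.2)] / 150 = -0.01333
h(85, -10) = 631.0 + (+0.02000)·(20) + (-0.01333)·(-80) = 631.0 +0.400 +1.067 = 632.467 ft.

632.5 ft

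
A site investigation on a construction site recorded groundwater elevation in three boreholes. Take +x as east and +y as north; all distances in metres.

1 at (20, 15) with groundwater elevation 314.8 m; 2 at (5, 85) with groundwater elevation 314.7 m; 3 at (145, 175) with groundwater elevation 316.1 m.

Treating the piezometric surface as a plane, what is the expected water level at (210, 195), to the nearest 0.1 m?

316.7 m

With h = a·x + b·y + c and 1 as origin, the differences give:
  (-15)·a + 70·b = -0.1
  125·a + 160·b = +1.3
Eliminate b (×160 and ×70, subtract): -11150·a = -107.00 → a = ∂h/∂x = +0.009596
Back-substitute: b = ∂h/∂y = +0.0006278.
h(210, 195) = 314.8 + (+0.009596)·(190) + (+0.0006278)·(180) = 314.8 +1.823 +0.113 = 316.736 m.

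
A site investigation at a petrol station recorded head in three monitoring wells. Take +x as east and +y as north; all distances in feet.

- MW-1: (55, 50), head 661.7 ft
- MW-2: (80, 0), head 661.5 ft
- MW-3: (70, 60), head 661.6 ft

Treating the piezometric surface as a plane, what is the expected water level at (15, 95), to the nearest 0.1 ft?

662.0 ft

Taking MW-1 as reference: MW-2−MW-1 = (25, -50, -0.2); MW-3−MW-1 = (15, 10, -0.1).
Determinant of the coordinate differences = 25·10 − 15·(-50) = 1000.
∂h/∂x = [(-0.2)·10 − (-0.1)·(-50)] / 1000 = -0.007000
∂h/∂y = [25·(-0.1) − 15·(-0.2)] / 1000 = +0.0005000
h(15, 95) = 661.7 + (-0.007000)·(-40) + (+0.0005000)·(45) = 661.7 +0.280 +0.023 = 662.003 ft.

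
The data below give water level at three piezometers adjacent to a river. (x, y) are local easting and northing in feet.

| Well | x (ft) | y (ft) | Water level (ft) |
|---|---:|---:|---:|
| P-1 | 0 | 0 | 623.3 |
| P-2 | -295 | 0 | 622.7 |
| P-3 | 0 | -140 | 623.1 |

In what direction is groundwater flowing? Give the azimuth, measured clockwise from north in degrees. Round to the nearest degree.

∂h/∂x = (622.7 − 623.3) / (-295 − 0) = +0.002034
∂h/∂y = (623.1 − 623.3) / (-140 − 0) = +0.001429
Flow direction (−∇h) has components (-0.002034 E, -0.001429 N).
Azimuth = atan2(E, N) = atan2(-0.002034, -0.001429) = 234.9° ≈ 235°.

235°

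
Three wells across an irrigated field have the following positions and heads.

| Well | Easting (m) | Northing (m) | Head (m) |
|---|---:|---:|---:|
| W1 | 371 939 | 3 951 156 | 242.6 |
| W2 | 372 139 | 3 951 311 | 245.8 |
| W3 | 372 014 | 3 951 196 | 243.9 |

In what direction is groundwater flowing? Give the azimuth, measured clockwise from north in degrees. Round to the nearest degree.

Taking W1 as reference: W2−W1 = (200, 155, +3.2); W3−W1 = (75, 40, +1.3).
Determinant of the coordinate differences = 200·40 − 75·155 = -3625.
∂h/∂x = [(+3.2)·40 − (+1.3)·155] / -3625 = +0.02028
∂h/∂y = [200·(+1.3) − 75·(+3.2)] / -3625 = -0.005517
Flow direction (−∇h) has components (-0.02028 E, +0.005517 N).
Azimuth = atan2(E, N) = atan2(-0.02028, +0.005517) = 285.2° ≈ 285°.

285°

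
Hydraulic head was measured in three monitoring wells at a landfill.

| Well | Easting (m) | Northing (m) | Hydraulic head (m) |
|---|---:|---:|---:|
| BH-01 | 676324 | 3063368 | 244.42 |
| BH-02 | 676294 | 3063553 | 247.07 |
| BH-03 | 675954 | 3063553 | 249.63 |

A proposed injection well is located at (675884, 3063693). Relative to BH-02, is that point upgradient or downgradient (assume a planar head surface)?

upgradient

Taking BH-01 as reference: BH-02−BH-01 = (-30, 185, +2.65); BH-03−BH-01 = (-370, 185, +5.21).
Solve a·Δx + b·Δy = Δh: det = (-30)·185 − (-370)·185 = 62900.
∂h/∂x = [(+2.65)·185 − (+5.21)·185] / 62900 = -0.007529
∂h/∂y = [(-30)·(+5.21) − (-370)·(+2.65)] / 62900 = +0.01310
Head at (675884, 3063693) = 244.42 + (-0.007529)·(-440) + (+0.01310)·(325) = 251.99 m.
That is higher than the 247.07 m at BH-02, so the point is upgradient.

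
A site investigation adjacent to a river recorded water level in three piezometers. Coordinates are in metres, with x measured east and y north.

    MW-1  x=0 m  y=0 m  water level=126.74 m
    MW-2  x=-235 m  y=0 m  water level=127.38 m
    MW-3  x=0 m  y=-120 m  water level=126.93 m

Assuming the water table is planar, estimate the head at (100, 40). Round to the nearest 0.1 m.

∂h/∂x = (127.38 − 126.74) / (-235 − 0) = -0.002723
∂h/∂y = (126.93 − 126.74) / (-120 − 0) = -0.001583
h(100, 40) = 126.74 + (-0.002723)·(100) + (-0.001583)·(40) = 126.74 -0.272 -0.063 = 126.404 m.

126.4 m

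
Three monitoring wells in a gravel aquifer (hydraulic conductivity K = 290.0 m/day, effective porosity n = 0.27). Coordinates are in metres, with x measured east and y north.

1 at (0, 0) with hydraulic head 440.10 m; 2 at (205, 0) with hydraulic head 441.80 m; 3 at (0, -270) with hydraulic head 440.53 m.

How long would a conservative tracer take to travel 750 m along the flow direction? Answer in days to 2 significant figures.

83 days

∂h/∂x = (441.80 − 440.10) / (205 − 0) = +0.008293
∂h/∂y = (440.53 − 440.10) / (-270 − 0) = -0.001593
|∇h| = √(0.008293² + -0.001593²) = 0.008445
Seepage velocity v = K·i/n = 290.0 × 0.008445 / 0.27 = 9.071 m/day.
t = 750 / 9.071 = 82.68 days.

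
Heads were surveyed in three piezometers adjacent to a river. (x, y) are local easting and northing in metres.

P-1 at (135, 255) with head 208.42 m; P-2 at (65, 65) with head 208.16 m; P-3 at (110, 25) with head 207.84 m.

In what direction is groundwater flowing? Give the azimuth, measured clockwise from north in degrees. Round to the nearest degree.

124°

Three-point gradient (reference P-1): Δ to P-2 = (-70, -190, -0.26), Δ to P-3 = (-25, -230, -0.58).
∂h/∂x = -0.004441, ∂h/∂y = +0.003004 (det = 11350).
Flow direction (−∇h) has components (+0.004441 E, -0.003004 N).
Azimuth = atan2(E, N) = atan2(+0.004441, -0.003004) = 124.1° ≈ 124°.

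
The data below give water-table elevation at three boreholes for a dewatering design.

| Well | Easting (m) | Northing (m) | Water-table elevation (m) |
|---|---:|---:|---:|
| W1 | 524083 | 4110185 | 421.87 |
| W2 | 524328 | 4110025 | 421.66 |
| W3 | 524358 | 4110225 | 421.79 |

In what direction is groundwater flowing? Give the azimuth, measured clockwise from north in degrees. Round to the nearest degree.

With h = a·x + b·y + c and W1 as origin, the differences give:
  245·a + (-160)·b = -0.21
  275·a + 40·b = -0.08
Eliminate b (×40 and ×(-160), subtract): 53800·a = -21.200 → a = ∂h/∂x = -0.0003941
Back-substitute: b = ∂h/∂y = +0.0007091.
Flow direction (−∇h) has components (+0.0003941 E, -0.0007091 N).
Azimuth = atan2(E, N) = atan2(+0.0003941, -0.0007091) = 150.9° ≈ 151°.

151°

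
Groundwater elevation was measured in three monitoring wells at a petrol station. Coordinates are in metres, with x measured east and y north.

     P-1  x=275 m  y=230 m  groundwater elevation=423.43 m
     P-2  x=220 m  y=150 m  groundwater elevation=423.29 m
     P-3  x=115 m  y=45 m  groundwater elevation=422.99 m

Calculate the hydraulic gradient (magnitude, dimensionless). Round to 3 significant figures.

0.00361

With h = a·x + b·y + c and P-1 as origin, the differences give:
  (-55)·a + (-80)·b = -0.14
  (-160)·a + (-185)·b = -0.44
Eliminate b (×(-185) and ×(-80), subtract): -2625·a = -9.300 → a = ∂h/∂x = +0.003543
Back-substitute: b = ∂h/∂y = -0.0006857.
|∇h| = √(0.003543² + -0.0006857²) = 0.003609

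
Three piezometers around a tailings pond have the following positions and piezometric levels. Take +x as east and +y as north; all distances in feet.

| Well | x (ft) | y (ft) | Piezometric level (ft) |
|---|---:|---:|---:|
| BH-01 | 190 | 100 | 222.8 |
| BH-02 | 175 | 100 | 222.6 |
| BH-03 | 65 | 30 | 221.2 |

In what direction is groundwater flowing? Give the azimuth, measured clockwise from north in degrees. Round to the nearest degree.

Taking BH-01 as reference: BH-02−BH-01 = (-15, 0, -0.2); BH-03−BH-01 = (-125, -70, -1.6).
Determinant of the coordinate differences = (-15)·(-70) − (-125)·0 = 1050.
∂h/∂x = [(-0.2)·(-70) − (-1.6)·0] / 1050 = +0.01333
∂h/∂y = [(-15)·(-1.6) − (-125)·(-0.2)] / 1050 = -0.0009524
Flow direction (−∇h) has components (-0.01333 E, +0.0009524 N).
Azimuth = atan2(E, N) = atan2(-0.01333, +0.0009524) = 274.1° ≈ 274°.

274°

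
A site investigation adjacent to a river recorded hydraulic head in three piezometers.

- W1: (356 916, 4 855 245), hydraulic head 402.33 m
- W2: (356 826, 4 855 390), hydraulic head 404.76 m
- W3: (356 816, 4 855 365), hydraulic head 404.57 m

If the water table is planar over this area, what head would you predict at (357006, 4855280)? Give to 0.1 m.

Three-point gradient (reference W1): Δ to W2 = (-90, 145, +2.43), Δ to W3 = (-100, 120, +2.24).
∂h/∂x = -0.008973, ∂h/∂y = +0.01119 (det = 3700).
h(357006, 4855280) = 402.33 + (-0.008973)·(90) + (+0.01119)·(35) = 402.33 -0.808 +0.392 = 401.914 m.

401.9 m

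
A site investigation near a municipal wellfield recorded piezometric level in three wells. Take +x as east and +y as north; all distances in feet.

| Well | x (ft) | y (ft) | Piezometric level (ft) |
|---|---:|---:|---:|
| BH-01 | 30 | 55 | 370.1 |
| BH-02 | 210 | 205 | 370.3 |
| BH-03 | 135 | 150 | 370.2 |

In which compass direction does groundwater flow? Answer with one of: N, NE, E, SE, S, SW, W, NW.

NW

Taking BH-01 as reference: BH-02−BH-01 = (180, 150, +0.2); BH-03−BH-01 = (105, 95, +0.1).
Solve a·Δx + b·Δy = Δh: det = 180·95 − 105·150 = 1350.
∂h/∂x = [(+0.2)·95 − (+0.1)·150] / 1350 = +0.002963
∂h/∂y = [180·(+0.1) − 105·(+0.2)] / 1350 = -0.002222
Flow = −∇h = (-0.002963 east, +0.002222 north), which points northwest.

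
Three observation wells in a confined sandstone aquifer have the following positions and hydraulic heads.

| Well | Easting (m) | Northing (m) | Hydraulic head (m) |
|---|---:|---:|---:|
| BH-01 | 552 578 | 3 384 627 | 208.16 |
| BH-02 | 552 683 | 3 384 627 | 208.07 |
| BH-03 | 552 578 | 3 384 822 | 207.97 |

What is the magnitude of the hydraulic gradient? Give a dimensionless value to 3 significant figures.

∂h/∂x = (208.07 − 208.16) / (552683 − 552578) = -0.0008571
∂h/∂y = (207.97 − 208.16) / (3384822 − 3384627) = -0.0009744
|∇h| = √(-0.0008571² + -0.0009744²) = 0.001298

0.00130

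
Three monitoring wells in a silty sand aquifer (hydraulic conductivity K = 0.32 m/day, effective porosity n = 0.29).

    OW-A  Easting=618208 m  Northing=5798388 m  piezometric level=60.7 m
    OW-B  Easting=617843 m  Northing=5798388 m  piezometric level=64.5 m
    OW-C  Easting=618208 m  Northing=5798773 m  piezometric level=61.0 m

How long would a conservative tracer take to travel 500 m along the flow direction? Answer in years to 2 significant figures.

120 years

∂h/∂x = (64.5 − 60.7) / (617843 − 618208) = -0.01041
∂h/∂y = (61.0 − 60.7) / (5798773 − 5798388) = +0.0007792
|∇h| = √(-0.01041² + 0.0007792²) = 0.01044
Seepage velocity v = K·i/n = 0.32 × 0.01044 / 0.29 = 0.01152 m/day.
t = 500 / 0.01152 = 4.34e+04 days = 119 years.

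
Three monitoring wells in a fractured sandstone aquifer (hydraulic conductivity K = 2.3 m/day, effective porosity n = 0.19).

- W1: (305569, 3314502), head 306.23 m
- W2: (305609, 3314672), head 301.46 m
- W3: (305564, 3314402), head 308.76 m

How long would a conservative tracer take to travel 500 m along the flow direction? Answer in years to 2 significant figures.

Three-point gradient (reference W1): Δ to W2 = (40, 170, -4.77), Δ to W3 = (-5, -100, +2.53).
∂h/∂x = -0.01489, ∂h/∂y = -0.02456 (det = -3150).
|∇h| = √(-0.01489² + -0.02456²) = 0.02872
Seepage velocity v = K·i/n = 2.3 × 0.02872 / 0.19 = 0.3477 m/day.
t = 500 / 0.3477 = 1438 days = 3.94 years.

3.9 years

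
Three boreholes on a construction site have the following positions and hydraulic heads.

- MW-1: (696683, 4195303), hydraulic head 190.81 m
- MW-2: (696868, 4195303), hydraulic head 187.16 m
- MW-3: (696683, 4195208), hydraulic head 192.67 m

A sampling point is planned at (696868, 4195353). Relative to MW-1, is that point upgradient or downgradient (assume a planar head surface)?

∂h/∂x = (187.16 − 190.81) / (696868 − 696683) = -0.01973
∂h/∂y = (192.67 − 190.81) / (4195208 − 4195303) = -0.01958
Head at (696868, 4195353) = 190.81 + (-0.01973)·(185) + (-0.01958)·(50) = 186.18 m.
That is lower than the 190.81 m at MW-1, so the point is downgradient.

downgradient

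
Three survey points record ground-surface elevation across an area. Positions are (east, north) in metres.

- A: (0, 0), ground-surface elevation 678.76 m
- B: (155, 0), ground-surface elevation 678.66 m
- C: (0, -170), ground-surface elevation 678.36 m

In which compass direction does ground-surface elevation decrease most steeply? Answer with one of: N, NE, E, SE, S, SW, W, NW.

S

∂z/∂x = (678.66 − 678.76) / (155 − 0) = -0.0006452
∂z/∂y = (678.36 − 678.76) / (-170 − 0) = +0.002353
Steepest decrease is along −∇f = (+0.0006452 E, -0.002353 N) → south.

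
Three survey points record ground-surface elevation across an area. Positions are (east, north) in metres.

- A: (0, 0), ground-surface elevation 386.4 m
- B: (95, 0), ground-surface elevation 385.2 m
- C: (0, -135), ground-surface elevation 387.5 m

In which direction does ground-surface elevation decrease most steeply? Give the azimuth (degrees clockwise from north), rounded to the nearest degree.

057°

∂z/∂x = (385.2 − 386.4) / (95 − 0) = -0.01263
∂z/∂y = (387.5 − 386.4) / (-135 − 0) = -0.008148
Steepest decrease is along −∇f: components (+0.01263 E, +0.008148 N).
Azimuth = atan2(+0.01263, +0.008148) = 57.2° ≈ 057°.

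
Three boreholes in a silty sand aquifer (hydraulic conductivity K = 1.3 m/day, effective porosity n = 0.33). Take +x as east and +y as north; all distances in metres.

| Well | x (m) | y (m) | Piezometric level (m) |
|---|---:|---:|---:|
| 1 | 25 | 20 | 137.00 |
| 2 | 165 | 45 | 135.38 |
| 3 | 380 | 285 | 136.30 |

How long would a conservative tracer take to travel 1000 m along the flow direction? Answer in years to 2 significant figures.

Taking 1 as reference: 2−1 = (140, 25, -1.62); 3−1 = (355, 265, -0.70).
Determinant of the coordinate differences = 140·265 − 355·25 = 28225.
∂h/∂x = [(-1.62)·265 − (-0.70)·25] / 28225 = -0.01459
∂h/∂y = [140·(-0.70) − 355·(-1.62)] / 28225 = +0.01690
|∇h| = √(-0.01459² + 0.01690²) = 0.02233
Seepage velocity v = K·i/n = 1.3 × 0.02233 / 0.33 = 0.08797 m/day.
t = 1000 / 0.08797 = 1.137e+04 days = 31.1 years.

31 years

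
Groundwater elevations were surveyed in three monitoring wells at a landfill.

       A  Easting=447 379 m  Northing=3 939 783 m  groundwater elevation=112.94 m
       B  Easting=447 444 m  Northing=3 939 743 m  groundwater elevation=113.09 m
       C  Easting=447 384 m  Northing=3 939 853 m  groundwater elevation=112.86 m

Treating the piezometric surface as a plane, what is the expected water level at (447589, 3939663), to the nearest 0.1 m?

113.4 m

With h = a·x + b·y + c and A as origin, the differences give:
  65·a + (-40)·b = +0.15
  5·a + 70·b = -0.08
Eliminate b (×70 and ×(-40), subtract): 4750·a = 7.300 → a = ∂h/∂x = +0.001537
Back-substitute: b = ∂h/∂y = -0.001253.
h(447589, 3939663) = 112.94 + (+0.001537)·(210) + (-0.001253)·(-120) = 112.94 +0.323 +0.150 = 113.413 m.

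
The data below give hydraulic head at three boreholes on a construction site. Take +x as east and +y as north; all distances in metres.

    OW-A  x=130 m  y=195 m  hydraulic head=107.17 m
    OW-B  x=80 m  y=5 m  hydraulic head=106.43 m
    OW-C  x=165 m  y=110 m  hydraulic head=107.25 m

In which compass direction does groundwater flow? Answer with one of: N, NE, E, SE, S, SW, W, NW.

W

Differences from OW-A: to OW-B (Δx, Δy, Δh) = (-50, -190, -0.74); to OW-C = (35, -85, +0.08).
Determinant of the coordinate differences = (-50)·(-85) − 35·(-190) = 10900.
∂h/∂x = [(-0.74)·(-85) − (+0.08)·(-190)] / 10900 = +0.007165
∂h/∂y = [(-50)·(+0.08) − 35·(-0.74)] / 10900 = +0.002009
Flow = −∇h = (-0.007165 east, -0.002009 north), which points west.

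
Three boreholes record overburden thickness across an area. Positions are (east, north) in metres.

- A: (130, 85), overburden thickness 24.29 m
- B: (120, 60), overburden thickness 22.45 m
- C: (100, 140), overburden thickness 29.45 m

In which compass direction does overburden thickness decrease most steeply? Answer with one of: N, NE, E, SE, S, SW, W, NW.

S

Taking A as reference: B−A = (-10, -25, -1.84); C−A = (-30, 55, +5.16).
Solve a·Δx + b·Δy = Δd: det = (-10)·55 − (-30)·(-25) = -1300.
∂d/∂x = [(-1.84)·55 − (+5.16)·(-25)] / -1300 = -0.02138
∂d/∂y = [(-10)·(+5.16) − (-30)·(-1.84)] / -1300 = +0.08215
Steepest decrease is along −∇f = (+0.02138 E, -0.08215 N) → south.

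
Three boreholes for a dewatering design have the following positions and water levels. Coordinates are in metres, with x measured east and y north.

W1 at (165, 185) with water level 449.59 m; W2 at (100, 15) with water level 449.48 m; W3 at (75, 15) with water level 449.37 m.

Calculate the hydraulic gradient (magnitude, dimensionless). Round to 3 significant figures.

0.00452

Taking W1 as reference: W2−W1 = (-65, -170, -0.11); W3−W1 = (-90, -170, -0.22).
Solve a·Δx + b·Δy = Δh: det = (-65)·(-170) − (-90)·(-170) = -4250.
∂h/∂x = [(-0.11)·(-170) − (-0.22)·(-170)] / -4250 = +0.004400
∂h/∂y = [(-65)·(-0.22) − (-90)·(-0.11)] / -4250 = -0.001035
|∇h| = √(0.004400² + -0.001035²) = 0.00452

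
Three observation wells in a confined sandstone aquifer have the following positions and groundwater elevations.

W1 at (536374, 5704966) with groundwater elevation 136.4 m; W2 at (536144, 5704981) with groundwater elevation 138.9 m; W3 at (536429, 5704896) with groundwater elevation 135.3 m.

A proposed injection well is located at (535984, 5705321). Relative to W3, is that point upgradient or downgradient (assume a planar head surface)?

upgradient

Three-point gradient (reference W1): Δ to W2 = (-230, 15, +2.5), Δ to W3 = (55, -70, -1.1).
∂h/∂x = -0.01038, ∂h/∂y = +0.007561 (det = 15275).
Head at (535984, 5705321) = 136.4 + (-0.01038)·(-390) + (+0.007561)·(355) = 143.13 m.
That is higher than the 135.3 m at W3, so the point is upgradient.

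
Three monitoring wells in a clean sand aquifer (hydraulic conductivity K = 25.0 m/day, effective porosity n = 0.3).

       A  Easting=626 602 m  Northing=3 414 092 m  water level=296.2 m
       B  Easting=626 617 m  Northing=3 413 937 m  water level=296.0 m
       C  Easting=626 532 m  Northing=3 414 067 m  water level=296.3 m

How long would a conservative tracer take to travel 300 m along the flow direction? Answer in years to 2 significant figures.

4.6 years

Three-point gradient (reference A): Δ to B = (15, -155, -0.2), Δ to C = (-70, -25, +0.1).
∂h/∂x = -0.001826, ∂h/∂y = +0.001114 (det = -11225).
|∇h| = √(-0.001826² + 0.001114²) = 0.002139
Seepage velocity v = K·i/n = 25.0 × 0.002139 / 0.3 = 0.1782 m/day.
t = 300 / 0.1782 = 1684 days = 4.61 years.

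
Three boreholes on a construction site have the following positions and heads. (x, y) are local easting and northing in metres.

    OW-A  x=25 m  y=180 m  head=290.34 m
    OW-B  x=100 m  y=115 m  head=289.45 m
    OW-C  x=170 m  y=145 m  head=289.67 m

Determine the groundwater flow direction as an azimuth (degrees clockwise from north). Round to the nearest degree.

171°

With h = a·x + b·y + c and OW-A as origin, the differences give:
  75·a + (-65)·b = -0.89
  145·a + (-35)·b = -0.67
Eliminate b (×(-35) and ×(-65), subtract): 6800·a = -12.400 → a = ∂h/∂x = -0.001824
Back-substitute: b = ∂h/∂y = +0.01159.
Flow direction (−∇h) has components (+0.001824 E, -0.01159 N).
Azimuth = atan2(E, N) = atan2(+0.001824, -0.01159) = 171.1° ≈ 171°.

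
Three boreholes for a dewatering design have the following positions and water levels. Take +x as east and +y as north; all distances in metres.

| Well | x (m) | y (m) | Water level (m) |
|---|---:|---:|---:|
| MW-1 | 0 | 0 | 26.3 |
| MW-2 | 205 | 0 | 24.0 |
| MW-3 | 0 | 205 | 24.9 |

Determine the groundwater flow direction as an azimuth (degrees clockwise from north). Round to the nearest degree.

∂h/∂x = (24.0 − 26.3) / (205 − 0) = -0.01122
∂h/∂y = (24.9 − 26.3) / (205 − 0) = -0.006829
Flow direction (−∇h) has components (+0.01122 E, +0.006829 N).
Azimuth = atan2(E, N) = atan2(+0.01122, +0.006829) = 58.7° ≈ 059°.

059°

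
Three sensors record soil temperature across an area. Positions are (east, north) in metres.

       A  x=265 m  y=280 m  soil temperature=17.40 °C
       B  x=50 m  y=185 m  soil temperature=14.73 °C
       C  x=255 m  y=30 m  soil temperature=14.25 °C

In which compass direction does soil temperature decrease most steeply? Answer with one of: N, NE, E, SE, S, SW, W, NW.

SW

With T = a·x + b·y + c and A as origin, the differences give:
  (-215)·a + (-95)·b = -2.67
  (-10)·a + (-250)·b = -3.15
Eliminate b (×(-250) and ×(-95), subtract): 52800·a = 368.250 → a = ∂T/∂x = +0.006974
Back-substitute: b = ∂T/∂y = +0.01232.
Steepest decrease is along −∇f = (-0.006974 E, -0.01232 N) → southwest.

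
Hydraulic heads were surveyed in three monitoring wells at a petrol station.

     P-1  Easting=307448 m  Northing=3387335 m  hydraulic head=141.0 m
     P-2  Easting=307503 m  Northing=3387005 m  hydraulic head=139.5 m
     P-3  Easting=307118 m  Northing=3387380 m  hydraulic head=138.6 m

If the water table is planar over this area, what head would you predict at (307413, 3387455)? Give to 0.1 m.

141.4 m

With h = a·x + b·y + c and P-1 as origin, the differences give:
  55·a + (-330)·b = -1.5
  (-330)·a + 45·b = -2.4
Eliminate b (×45 and ×(-330), subtract): -106425·a = -859.50 → a = ∂h/∂x = +0.008076
Back-substitute: b = ∂h/∂y = +0.005891.
h(307413, 3387455) = 141.0 + (+0.008076)·(-35) + (+0.005891)·(120) = 141.0 -0.283 +0.707 = 141.424 m.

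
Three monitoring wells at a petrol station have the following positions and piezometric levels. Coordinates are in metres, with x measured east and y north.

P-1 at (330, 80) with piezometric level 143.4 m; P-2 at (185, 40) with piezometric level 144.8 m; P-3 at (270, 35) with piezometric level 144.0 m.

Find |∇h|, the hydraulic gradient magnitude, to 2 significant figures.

0.0095

Taking P-1 as reference: P-2−P-1 = (-145, -40, +1.4); P-3−P-1 = (-60, -45, +0.6).
Determinant of the coordinate differences = (-145)·(-45) − (-60)·(-40) = 4125.
∂h/∂x = [(+1.4)·(-45) − (+0.6)·(-40)] / 4125 = -0.009455
∂h/∂y = [(-145)·(+0.6) − (-60)·(+1.4)] / 4125 = -0.0007273
|∇h| = √(-0.009455² + -0.0007273²) = 0.009483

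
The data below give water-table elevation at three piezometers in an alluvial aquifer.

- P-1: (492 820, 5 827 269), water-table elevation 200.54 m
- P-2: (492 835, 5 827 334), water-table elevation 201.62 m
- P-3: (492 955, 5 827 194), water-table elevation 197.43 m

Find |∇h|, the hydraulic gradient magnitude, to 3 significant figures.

0.0230

With h = a·x + b·y + c and P-1 as origin, the differences give:
  15·a + 65·b = +1.08
  135·a + (-75)·b = -3.11
Eliminate b (×(-75) and ×65, subtract): -9900·a = 121.150 → a = ∂h/∂x = -0.01224
Back-substitute: b = ∂h/∂y = +0.01944.
|∇h| = √(-0.01224² + 0.01944²) = 0.02297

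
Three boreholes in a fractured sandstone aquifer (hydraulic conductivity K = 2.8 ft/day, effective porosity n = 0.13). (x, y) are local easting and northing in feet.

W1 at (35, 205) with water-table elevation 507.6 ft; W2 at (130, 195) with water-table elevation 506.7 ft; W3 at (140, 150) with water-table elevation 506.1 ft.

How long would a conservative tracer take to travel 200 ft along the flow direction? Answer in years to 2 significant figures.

With h = a·x + b·y + c and W1 as origin, the differences give:
  95·a + (-10)·b = -0.9
  105·a + (-55)·b = -1.5
Eliminate b (×(-55) and ×(-10), subtract): -4175·a = 34.50 → a = ∂h/∂x = -0.008263
Back-substitute: b = ∂h/∂y = +0.01150.
|∇h| = √(-0.008263² + 0.01150²) = 0.01416
Seepage velocity v = K·i/n = 2.8 × 0.01416 / 0.13 = 0.305 ft/day.
t = 200 / 0.305 = 655.7 days = 1.8 years.

1.8 years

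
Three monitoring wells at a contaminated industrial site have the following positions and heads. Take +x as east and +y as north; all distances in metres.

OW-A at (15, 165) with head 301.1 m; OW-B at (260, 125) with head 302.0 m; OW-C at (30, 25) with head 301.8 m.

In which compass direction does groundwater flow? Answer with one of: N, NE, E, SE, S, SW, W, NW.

Differences from OW-A: to OW-B (Δx, Δy, Δh) = (245, -40, +0.9); to OW-C = (15, -140, +0.7).
Solve a·Δx + b·Δy = Δh: det = 245·(-140) − 15·(-40) = -33700.
∂h/∂x = [(+0.9)·(-140) − (+0.7)·(-40)] / -33700 = +0.002908
∂h/∂y = [245·(+0.7) − 15·(+0.9)] / -33700 = -0.004688
Flow = −∇h = (-0.002908 east, +0.004688 north), which points northwest.

NW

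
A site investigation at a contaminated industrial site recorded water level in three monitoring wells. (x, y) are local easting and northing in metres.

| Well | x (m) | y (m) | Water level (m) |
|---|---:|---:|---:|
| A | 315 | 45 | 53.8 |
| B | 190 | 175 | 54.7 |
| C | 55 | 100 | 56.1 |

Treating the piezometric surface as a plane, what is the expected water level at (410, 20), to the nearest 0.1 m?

Three-point gradient (reference A): Δ to B = (-125, 130, +0.9), Δ to C = (-260, 55, +2.3).
∂h/∂x = -0.009266, ∂h/∂y = -0.001987 (det = 26925).
h(410, 20) = 53.8 + (-0.009266)·(95) + (-0.001987)·(-25) = 53.8 -0.880 +0.050 = 52.969 m.

53.0 m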